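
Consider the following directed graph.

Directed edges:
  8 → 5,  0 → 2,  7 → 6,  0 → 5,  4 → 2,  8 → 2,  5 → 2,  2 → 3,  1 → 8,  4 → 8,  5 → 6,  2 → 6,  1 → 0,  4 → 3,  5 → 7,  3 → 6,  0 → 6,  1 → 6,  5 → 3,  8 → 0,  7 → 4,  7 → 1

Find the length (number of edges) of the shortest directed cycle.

For each vertex v, BFS finds the shortest path from v back to v.
The shortest such closed walk is 7 → 1 → 8 → 5 → 7, length 4.

4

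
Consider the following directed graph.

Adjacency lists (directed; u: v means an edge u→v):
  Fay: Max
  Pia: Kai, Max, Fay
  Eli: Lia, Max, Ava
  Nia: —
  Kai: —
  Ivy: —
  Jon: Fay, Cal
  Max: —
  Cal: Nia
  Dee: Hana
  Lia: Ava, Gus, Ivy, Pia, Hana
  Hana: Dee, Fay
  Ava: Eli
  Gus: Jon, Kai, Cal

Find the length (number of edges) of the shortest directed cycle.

For each vertex v, BFS finds the shortest path from v back to v.
The shortest such closed walk is Ava → Eli → Ava, length 2.

2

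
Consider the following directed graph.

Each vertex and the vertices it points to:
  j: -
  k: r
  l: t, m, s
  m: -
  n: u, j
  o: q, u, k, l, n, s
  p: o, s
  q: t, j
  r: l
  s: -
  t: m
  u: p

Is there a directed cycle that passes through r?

r lies on a cycle iff there is a path from r back to itself.
Exploring from r, it never reaches itself; equivalently, its strongly connected component is a singleton.

No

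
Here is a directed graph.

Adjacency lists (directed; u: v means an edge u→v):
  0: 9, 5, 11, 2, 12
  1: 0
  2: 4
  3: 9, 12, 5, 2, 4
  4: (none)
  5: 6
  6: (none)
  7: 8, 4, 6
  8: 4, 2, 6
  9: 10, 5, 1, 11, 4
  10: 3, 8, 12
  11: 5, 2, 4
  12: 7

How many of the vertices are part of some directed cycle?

A vertex is on a directed cycle iff it belongs to a strongly connected component of size ≥ 2 (or has a self-loop).
The vertices on cycles are {0, 1, 3, 9, 10} — 5 in total.

5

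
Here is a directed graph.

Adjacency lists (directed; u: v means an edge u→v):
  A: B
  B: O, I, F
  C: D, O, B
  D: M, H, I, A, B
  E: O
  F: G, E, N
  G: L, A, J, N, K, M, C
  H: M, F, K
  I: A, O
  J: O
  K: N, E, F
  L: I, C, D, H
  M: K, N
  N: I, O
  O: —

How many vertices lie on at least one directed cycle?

A vertex is on a directed cycle iff it belongs to a strongly connected component of size ≥ 2 (or has a self-loop).
The vertices on cycles are {A, B, C, D, F, G, H, I, K, L, M, N} — 12 in total.

12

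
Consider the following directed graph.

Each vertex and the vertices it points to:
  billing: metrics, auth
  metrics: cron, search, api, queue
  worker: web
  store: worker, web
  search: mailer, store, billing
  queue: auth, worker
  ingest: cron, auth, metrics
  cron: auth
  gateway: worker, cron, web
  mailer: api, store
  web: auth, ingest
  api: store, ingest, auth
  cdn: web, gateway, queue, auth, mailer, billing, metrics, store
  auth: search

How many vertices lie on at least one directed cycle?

A vertex is on a directed cycle iff it belongs to a strongly connected component of size ≥ 2 (or has a self-loop).
The vertices on cycles are {api, web, auth, cron, queue, store, ingest, mailer, search, worker, billing, metrics} — 12 in total.

12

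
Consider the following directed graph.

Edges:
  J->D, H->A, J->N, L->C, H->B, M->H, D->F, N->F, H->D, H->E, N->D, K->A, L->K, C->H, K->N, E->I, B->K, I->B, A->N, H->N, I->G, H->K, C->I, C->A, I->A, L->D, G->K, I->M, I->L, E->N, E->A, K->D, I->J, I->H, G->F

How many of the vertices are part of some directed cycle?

A vertex is on a directed cycle iff it belongs to a strongly connected component of size ≥ 2 (or has a self-loop).
The vertices on cycles are {C, E, H, I, L, M} — 6 in total.

6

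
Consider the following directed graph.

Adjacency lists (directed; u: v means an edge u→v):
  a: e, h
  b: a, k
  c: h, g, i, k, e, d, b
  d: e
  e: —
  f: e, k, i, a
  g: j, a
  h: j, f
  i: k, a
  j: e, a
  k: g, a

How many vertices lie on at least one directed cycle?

7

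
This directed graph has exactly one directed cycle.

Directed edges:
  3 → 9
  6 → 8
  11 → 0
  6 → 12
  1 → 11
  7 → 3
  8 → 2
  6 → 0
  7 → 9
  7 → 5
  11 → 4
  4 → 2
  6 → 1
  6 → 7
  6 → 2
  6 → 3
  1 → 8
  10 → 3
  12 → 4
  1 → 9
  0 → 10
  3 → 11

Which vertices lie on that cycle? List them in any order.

DFS with gray/black marking from 11:
11 gray
  4 gray
    2 gray
    2 black
  4 black
  0 gray
    10 gray
      3 gray
        9 gray
        9 black
        3→11: 11 is gray → back edge
Back edge closes the cycle 11 → 0 → 10 → 3 → 11; its vertices are {0, 3, 10, 11}.

0, 3, 10, 11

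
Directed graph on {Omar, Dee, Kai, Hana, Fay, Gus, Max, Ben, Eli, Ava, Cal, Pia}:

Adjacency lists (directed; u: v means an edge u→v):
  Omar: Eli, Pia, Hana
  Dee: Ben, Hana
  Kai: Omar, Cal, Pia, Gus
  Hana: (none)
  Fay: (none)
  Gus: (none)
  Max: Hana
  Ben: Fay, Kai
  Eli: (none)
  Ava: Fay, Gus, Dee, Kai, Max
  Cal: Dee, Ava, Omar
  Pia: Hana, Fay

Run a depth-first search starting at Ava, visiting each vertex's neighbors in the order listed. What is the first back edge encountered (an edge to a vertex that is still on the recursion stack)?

Cal->Dee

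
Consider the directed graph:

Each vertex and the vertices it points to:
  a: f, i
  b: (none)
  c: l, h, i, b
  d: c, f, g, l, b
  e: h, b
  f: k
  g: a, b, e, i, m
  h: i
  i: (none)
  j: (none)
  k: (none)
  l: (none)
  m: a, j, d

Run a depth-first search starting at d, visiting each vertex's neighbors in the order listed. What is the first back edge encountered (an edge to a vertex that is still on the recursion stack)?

DFS from d (visiting each vertex's neighbors in the order listed); mark gray on enter, black on exit:
d gray
  c gray
    l gray
    l black
    h gray
      i gray
      i black
    h black
    c→i: i black — skip
    b gray
    b black
  c black
  f gray
    k gray
    k black
  f black
  g gray
    a gray
      a→f: f black — skip
      a→i: i black — skip
    a black
    g→b: b black — skip
    e gray
      e→h: h black — skip
      e→b: b black — skip
    e black
    g→i: i black — skip
    m gray
      m→a: a black — skip
      j gray
      j black
      m→d: d is gray → back edge
First back edge: m → d.

m->d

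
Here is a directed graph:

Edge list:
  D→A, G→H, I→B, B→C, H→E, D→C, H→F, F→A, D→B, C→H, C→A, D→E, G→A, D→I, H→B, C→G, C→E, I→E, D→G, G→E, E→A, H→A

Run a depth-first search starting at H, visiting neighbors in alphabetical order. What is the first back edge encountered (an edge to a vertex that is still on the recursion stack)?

DFS from H (visiting neighbors in alphabetical order); mark gray on enter, black on exit:
H gray
  A gray
  A black
  B gray
    C gray
      C→A: A black — skip
      E gray
        E→A: A black — skip
      E black
      G gray
        G→A: A black — skip
        G→E: E black — skip
        G→H: H is gray → back edge
First back edge: G → H.

G->H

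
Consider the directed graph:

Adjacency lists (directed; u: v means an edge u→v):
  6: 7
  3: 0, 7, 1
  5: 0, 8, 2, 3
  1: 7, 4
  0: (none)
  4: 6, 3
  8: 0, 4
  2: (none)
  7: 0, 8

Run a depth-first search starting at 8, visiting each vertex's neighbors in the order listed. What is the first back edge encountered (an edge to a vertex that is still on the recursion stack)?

DFS from 8 (visiting each vertex's neighbors in the order listed); mark gray on enter, black on exit:
8 gray
  0 gray
  0 black
  4 gray
    6 gray
      7 gray
        7→0: 0 black — skip
        7→8: 8 is gray → back edge
First back edge: 7 → 8.

7->8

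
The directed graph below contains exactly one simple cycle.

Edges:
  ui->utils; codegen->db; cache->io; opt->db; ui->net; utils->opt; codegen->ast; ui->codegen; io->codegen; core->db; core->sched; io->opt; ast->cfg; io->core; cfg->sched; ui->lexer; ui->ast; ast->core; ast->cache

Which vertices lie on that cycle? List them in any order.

DFS with gray/black marking from ast:
ast gray
  cfg gray
    sched gray
    sched black
  cfg black
  cache gray
    io gray
      codegen gray
        db gray
        db black
        codegen→ast: ast is gray → back edge
Back edge closes the cycle ast → cache → io → codegen → ast; its vertices are {io, ast, cache, codegen}.

io, ast, cache, codegen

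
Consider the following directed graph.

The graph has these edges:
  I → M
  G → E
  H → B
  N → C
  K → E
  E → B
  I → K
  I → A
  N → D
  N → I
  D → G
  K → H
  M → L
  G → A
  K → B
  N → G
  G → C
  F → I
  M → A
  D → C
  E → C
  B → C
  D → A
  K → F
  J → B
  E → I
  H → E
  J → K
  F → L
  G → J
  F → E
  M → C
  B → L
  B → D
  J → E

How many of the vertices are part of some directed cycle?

A vertex is on a directed cycle iff it belongs to a strongly connected component of size ≥ 2 (or has a self-loop).
The vertices on cycles are {B, D, E, F, G, H, I, J, K} — 9 in total.

9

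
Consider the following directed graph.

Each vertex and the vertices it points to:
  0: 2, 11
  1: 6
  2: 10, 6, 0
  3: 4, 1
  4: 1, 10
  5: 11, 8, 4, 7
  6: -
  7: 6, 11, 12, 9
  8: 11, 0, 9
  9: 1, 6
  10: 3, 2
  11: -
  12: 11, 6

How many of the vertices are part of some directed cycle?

A vertex is on a directed cycle iff it belongs to a strongly connected component of size ≥ 2 (or has a self-loop).
The vertices on cycles are {0, 2, 3, 4, 10} — 5 in total.

5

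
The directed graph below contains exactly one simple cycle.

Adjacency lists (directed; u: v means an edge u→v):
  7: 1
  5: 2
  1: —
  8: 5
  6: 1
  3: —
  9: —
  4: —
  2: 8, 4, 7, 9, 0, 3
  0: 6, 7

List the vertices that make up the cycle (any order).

2, 5, 8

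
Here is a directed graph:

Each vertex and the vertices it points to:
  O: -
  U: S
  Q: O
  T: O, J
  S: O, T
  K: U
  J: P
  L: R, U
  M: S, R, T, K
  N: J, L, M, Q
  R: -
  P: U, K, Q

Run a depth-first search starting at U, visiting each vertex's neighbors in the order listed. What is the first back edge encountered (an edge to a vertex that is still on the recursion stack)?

P->U

DFS from U (visiting each vertex's neighbors in the order listed); mark gray on enter, black on exit:
U gray
  S gray
    O gray
    O black
    T gray
      T→O: O black — skip
      J gray
        P gray
          P→U: U is gray → back edge
First back edge: P → U.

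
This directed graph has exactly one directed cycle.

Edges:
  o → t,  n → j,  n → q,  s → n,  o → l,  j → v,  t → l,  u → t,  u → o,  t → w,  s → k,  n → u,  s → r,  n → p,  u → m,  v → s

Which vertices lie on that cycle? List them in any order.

DFS with gray/black marking from j:
j gray
  v gray
    s gray
      r gray
      r black
      n gray
        q gray
        q black
        p gray
        p black
        n→j: j is gray → back edge
Back edge closes the cycle j → v → s → n → j; its vertices are {j, n, s, v}.

j, n, s, v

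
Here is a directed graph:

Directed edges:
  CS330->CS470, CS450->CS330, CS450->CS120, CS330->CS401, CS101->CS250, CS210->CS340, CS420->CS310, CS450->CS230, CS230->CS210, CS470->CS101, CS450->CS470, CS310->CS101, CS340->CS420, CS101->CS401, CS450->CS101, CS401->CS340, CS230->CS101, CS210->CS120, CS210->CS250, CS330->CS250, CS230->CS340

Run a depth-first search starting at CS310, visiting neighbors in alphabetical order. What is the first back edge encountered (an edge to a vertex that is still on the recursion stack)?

CS420->CS310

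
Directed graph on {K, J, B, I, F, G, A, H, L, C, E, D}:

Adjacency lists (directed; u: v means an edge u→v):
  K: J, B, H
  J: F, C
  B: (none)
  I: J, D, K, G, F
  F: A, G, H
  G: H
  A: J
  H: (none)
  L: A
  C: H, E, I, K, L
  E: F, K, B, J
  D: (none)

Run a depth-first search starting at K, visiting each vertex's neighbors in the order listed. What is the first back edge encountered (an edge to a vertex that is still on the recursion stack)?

DFS from K (visiting each vertex's neighbors in the order listed); mark gray on enter, black on exit:
K gray
  J gray
    F gray
      A gray
        A→J: J is gray → back edge
First back edge: A → J.

A->J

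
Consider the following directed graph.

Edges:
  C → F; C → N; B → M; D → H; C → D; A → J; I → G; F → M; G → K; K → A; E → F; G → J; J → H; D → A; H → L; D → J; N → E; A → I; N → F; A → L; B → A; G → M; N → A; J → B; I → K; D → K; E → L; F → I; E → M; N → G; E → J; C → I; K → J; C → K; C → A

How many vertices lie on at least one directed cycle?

6

A vertex is on a directed cycle iff it belongs to a strongly connected component of size ≥ 2 (or has a self-loop).
The vertices on cycles are {A, B, G, I, J, K} — 6 in total.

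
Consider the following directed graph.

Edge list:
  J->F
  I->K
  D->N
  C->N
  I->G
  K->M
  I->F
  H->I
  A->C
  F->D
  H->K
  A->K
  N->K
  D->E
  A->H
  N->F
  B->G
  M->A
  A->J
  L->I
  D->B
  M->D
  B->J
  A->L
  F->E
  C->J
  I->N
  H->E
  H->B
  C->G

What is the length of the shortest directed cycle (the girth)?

3

For each vertex v, BFS finds the shortest path from v back to v.
The shortest such closed walk is M → A → K → M, length 3.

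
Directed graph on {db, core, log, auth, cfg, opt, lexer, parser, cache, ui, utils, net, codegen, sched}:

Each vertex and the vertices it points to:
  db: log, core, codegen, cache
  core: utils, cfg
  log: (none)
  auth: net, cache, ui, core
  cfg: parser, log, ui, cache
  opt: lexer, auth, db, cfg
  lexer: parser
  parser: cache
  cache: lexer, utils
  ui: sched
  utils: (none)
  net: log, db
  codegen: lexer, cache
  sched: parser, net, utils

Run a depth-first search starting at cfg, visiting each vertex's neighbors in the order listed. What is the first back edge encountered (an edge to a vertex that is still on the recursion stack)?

lexer→parser

DFS from cfg (visiting each vertex's neighbors in the order listed); mark gray on enter, black on exit:
cfg gray
  parser gray
    cache gray
      lexer gray
        lexer→parser: parser is gray → back edge
First back edge: lexer → parser.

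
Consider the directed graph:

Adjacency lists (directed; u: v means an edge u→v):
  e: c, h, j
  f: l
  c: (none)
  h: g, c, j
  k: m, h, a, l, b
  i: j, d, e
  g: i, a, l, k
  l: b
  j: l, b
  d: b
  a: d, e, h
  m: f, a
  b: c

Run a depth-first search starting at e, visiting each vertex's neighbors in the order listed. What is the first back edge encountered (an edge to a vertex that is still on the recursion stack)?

i→e

DFS from e (visiting each vertex's neighbors in the order listed); mark gray on enter, black on exit:
e gray
  c gray
  c black
  h gray
    g gray
      i gray
        j gray
          l gray
            b gray
              b→c: c black — skip
            b black
          l black
          j→b: b black — skip
        j black
        d gray
          d→b: b black — skip
        d black
        i→e: e is gray → back edge
First back edge: i → e.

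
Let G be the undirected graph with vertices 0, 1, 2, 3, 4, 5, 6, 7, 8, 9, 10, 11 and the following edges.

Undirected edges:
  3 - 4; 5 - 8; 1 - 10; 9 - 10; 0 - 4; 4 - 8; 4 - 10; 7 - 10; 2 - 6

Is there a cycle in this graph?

DFS, tracking each vertex's parent; an edge to a visited non-parent vertex closes a cycle.
Start from 11:
visit 11 (parent –)
visit 0 (parent –)
  visit 4 (parent 0)
    4–0: parent, skip
    visit 8 (parent 4)
      8–4: parent, skip
      visit 5 (parent 8)
        5–8: parent, skip
    visit 3 (parent 4)
      3–4: parent, skip
    visit 10 (parent 4)
      visit 7 (parent 10)
        7–10: parent, skip
      10–4: parent, skip
      visit 9 (parent 10)
        9–10: parent, skip
      visit 1 (parent 10)
        1–10: parent, skip
visit 2 (parent –)
  visit 6 (parent 2)
    6–2: parent, skip
No non-parent visited neighbor found — the graph is a forest.

No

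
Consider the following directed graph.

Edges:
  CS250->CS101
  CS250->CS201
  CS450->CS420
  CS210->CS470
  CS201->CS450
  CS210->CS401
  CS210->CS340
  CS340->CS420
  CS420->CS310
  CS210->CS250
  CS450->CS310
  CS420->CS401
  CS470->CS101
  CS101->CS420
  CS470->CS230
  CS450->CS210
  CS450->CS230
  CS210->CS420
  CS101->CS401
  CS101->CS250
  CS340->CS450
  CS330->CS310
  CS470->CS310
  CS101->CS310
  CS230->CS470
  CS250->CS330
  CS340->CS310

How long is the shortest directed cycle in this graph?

For each vertex v, BFS finds the shortest path from v back to v.
The shortest such closed walk is CS250 → CS101 → CS250, length 2.

2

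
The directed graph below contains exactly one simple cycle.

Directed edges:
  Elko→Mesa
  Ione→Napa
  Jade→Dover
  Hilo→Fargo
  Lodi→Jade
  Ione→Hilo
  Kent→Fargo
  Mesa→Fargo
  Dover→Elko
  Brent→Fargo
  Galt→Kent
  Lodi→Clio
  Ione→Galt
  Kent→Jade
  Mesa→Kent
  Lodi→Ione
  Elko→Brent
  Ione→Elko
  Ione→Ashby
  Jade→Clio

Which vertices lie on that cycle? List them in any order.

Elko, Jade, Kent, Mesa, Dover

DFS with gray/black marking from Jade:
Jade gray
  Clio gray
  Clio black
  Dover gray
    Elko gray
      Brent gray
        Fargo gray
        Fargo black
      Brent black
      Mesa gray
        Kent gray
          Kent→Fargo: Fargo black — skip
          Kent→Jade: Jade is gray → back edge
Back edge closes the cycle Jade → Dover → Elko → Mesa → Kent → Jade; its vertices are {Elko, Jade, Kent, Mesa, Dover}.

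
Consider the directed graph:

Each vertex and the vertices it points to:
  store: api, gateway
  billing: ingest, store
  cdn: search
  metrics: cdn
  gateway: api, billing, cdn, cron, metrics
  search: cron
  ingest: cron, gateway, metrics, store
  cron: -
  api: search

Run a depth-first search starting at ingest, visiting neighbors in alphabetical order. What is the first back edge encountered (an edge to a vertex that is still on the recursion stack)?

DFS from ingest (visiting neighbors in alphabetical order); mark gray on enter, black on exit:
ingest gray
  cron gray
  cron black
  gateway gray
    api gray
      search gray
        search→cron: cron black — skip
      search black
    api black
    billing gray
      billing→ingest: ingest is gray → back edge
First back edge: billing → ingest.

billing→ingest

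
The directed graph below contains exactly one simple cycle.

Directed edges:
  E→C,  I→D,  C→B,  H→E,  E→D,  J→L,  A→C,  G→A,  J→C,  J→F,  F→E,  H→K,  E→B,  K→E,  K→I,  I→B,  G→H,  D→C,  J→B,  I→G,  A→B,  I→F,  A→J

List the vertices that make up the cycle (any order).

DFS with gray/black marking from I:
I gray
  F gray
    E gray
      B gray
      B black
      C gray
        C→B: B black — skip
      C black
      D gray
        D→C: C black — skip
      D black
    E black
  F black
  I→D: D black — skip
  G gray
    H gray
      H→E: E black — skip
      K gray
        K→I: I is gray → back edge
Back edge closes the cycle I → G → H → K → I; its vertices are {G, H, I, K}.

G, H, I, K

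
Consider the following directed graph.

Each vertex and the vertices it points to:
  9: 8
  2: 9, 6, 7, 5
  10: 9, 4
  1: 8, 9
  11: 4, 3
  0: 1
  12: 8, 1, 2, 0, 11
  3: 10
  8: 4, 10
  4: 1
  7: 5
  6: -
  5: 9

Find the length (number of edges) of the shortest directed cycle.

3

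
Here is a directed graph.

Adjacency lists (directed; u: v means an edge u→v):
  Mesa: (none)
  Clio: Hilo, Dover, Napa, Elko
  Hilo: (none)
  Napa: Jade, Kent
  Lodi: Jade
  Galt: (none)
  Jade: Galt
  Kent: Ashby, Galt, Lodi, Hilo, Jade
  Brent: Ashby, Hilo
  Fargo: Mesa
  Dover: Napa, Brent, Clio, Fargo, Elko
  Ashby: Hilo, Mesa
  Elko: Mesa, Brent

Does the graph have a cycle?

DFS with white/gray/black marking, starting from Galt:
Galt gray
Galt black
Mesa gray
Mesa black
Clio gray
  Hilo gray
  Hilo black
  Dover gray
    Napa gray
      Jade gray
        Jade→Galt: Galt black — skip
      Jade black
      Kent gray
        Ashby gray
          Ashby→Hilo: Hilo black — skip
          Ashby→Mesa: Mesa black — skip
        Ashby black
        Kent→Galt: Galt black — skip
        Lodi gray
          Lodi→Jade: Jade black — skip
        Lodi black
        Kent→Hilo: Hilo black — skip
        Kent→Jade: Jade black — skip
      Kent black
    Napa black
    Brent gray
      Brent→Ashby: Ashby black — skip
      Brent→Hilo: Hilo black — skip
    Brent black
    Dover→Clio: Clio is gray → back edge
Back edge found, so a cycle exists: Clio → Dover → Clio.

Yes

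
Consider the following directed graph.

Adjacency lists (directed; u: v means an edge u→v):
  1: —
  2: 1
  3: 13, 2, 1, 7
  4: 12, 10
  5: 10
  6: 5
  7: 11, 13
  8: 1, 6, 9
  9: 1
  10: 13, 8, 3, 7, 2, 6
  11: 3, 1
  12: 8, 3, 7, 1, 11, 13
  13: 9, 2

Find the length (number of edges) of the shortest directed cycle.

3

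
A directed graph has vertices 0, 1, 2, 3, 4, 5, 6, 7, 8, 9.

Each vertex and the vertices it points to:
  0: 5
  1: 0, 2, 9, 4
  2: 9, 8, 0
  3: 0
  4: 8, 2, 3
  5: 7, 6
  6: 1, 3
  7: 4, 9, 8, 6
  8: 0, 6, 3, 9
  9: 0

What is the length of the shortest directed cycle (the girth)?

For each vertex v, BFS finds the shortest path from v back to v.
The shortest such closed walk is 5 → 6 → 3 → 0 → 5, length 4.

4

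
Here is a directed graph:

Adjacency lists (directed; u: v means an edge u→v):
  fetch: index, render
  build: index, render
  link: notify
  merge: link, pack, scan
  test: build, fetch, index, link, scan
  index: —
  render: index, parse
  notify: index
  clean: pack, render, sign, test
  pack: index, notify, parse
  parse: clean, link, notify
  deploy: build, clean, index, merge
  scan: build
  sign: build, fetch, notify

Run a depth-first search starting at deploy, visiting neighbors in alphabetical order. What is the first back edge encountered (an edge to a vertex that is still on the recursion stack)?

pack->parse

DFS from deploy (visiting neighbors in alphabetical order); mark gray on enter, black on exit:
deploy gray
  build gray
    index gray
    index black
    render gray
      render→index: index black — skip
      parse gray
        clean gray
          pack gray
            pack→index: index black — skip
            notify gray
              notify→index: index black — skip
            notify black
            pack→parse: parse is gray → back edge
First back edge: pack → parse.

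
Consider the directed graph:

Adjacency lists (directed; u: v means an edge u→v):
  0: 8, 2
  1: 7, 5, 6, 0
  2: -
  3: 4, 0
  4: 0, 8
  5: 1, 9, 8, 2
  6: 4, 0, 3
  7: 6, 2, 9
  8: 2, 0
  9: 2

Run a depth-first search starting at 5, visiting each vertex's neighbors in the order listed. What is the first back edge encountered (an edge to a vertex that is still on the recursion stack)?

8→0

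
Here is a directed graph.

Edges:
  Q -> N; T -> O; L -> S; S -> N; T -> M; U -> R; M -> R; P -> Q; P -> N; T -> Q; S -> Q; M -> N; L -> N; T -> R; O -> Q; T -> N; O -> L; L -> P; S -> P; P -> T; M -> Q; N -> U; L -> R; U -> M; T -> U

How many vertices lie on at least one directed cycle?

A vertex is on a directed cycle iff it belongs to a strongly connected component of size ≥ 2 (or has a self-loop).
The vertices on cycles are {L, M, N, O, P, Q, S, T, U} — 9 in total.

9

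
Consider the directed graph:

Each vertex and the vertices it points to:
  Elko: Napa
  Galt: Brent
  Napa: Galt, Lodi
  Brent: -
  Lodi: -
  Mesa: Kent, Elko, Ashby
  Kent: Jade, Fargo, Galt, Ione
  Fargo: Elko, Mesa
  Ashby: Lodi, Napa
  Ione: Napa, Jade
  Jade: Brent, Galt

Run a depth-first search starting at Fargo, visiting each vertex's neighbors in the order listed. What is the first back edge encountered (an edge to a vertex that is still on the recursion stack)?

Kent→Fargo

DFS from Fargo (visiting each vertex's neighbors in the order listed); mark gray on enter, black on exit:
Fargo gray
  Elko gray
    Napa gray
      Galt gray
        Brent gray
        Brent black
      Galt black
      Lodi gray
      Lodi black
    Napa black
  Elko black
  Mesa gray
    Kent gray
      Jade gray
        Jade→Brent: Brent black — skip
        Jade→Galt: Galt black — skip
      Jade black
      Kent→Fargo: Fargo is gray → back edge
First back edge: Kent → Fargo.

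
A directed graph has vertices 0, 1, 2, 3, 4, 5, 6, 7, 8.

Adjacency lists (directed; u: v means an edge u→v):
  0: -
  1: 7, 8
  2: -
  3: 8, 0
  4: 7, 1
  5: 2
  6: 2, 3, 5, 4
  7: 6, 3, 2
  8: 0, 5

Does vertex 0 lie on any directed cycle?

No

0 lies on a cycle iff there is a path from 0 back to itself.
Exploring from 0, it never reaches itself; equivalently, its strongly connected component is a singleton.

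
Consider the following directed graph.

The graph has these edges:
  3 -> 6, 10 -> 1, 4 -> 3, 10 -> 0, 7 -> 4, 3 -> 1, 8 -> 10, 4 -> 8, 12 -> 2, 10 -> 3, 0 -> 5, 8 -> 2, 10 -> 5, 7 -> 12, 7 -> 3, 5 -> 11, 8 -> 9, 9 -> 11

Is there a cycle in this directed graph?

No

DFS with white/gray/black marking, starting from 6:
6 gray
6 black
2 gray
2 black
4 gray
  8 gray
    9 gray
      11 gray
      11 black
    9 black
    10 gray
      1 gray
      1 black
      0 gray
        5 gray
          5→11: 11 black — skip
        5 black
      0 black
      10→5: 5 black — skip
      3 gray
        3→1: 1 black — skip
        3→6: 6 black — skip
      3 black
    10 black
    8→2: 2 black — skip
  8 black
  4→3: 3 black — skip
4 black
12 gray
  12→2: 2 black — skip
12 black
7 gray
  7→4: 4 black — skip
  7→3: 3 black — skip
  7→12: 12 black — skip
7 black
Every edge goes to a white or black vertex — no back edge, so the graph is acyclic.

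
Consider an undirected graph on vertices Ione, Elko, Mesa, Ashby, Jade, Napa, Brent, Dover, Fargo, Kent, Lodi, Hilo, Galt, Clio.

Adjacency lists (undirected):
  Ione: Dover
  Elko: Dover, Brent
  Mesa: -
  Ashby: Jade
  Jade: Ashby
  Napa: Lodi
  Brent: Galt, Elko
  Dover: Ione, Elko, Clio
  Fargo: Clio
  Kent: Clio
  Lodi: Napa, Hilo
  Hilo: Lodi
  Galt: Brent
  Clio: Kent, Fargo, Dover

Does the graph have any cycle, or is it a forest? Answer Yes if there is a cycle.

DFS, tracking each vertex's parent; an edge to a visited non-parent vertex closes a cycle.
Start from Ashby:
visit Ashby (parent –)
  visit Jade (parent Ashby)
    Jade–Ashby: parent, skip
visit Ione (parent –)
  visit Dover (parent Ione)
    Dover–Ione: parent, skip
    visit Elko (parent Dover)
      Elko–Dover: parent, skip
      visit Brent (parent Elko)
        visit Galt (parent Brent)
          Galt–Brent: parent, skip
        Brent–Elko: parent, skip
    visit Clio (parent Dover)
      visit Kent (parent Clio)
        Kent–Clio: parent, skip
      visit Fargo (parent Clio)
        Fargo–Clio: parent, skip
      Clio–Dover: parent, skip
visit Mesa (parent –)
visit Napa (parent –)
  visit Lodi (parent Napa)
    Lodi–Napa: parent, skip
    visit Hilo (parent Lodi)
      Hilo–Lodi: parent, skip
No non-parent visited neighbor found — the graph is a forest.

No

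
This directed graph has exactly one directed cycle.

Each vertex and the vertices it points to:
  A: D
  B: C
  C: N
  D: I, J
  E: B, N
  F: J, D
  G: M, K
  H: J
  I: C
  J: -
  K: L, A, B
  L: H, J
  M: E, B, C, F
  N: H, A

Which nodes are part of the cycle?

A, C, D, I, N

DFS with gray/black marking from N:
N gray
  H gray
    J gray
    J black
  H black
  A gray
    D gray
      I gray
        C gray
          C→N: N is gray → back edge
Back edge closes the cycle N → A → D → I → C → N; its vertices are {A, C, D, I, N}.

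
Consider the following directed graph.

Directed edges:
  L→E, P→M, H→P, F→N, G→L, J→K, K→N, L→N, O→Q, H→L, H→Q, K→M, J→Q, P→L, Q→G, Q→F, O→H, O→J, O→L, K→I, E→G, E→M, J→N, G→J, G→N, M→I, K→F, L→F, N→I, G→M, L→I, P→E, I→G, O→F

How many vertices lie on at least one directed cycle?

10

A vertex is on a directed cycle iff it belongs to a strongly connected component of size ≥ 2 (or has a self-loop).
The vertices on cycles are {E, F, G, I, J, K, L, M, N, Q} — 10 in total.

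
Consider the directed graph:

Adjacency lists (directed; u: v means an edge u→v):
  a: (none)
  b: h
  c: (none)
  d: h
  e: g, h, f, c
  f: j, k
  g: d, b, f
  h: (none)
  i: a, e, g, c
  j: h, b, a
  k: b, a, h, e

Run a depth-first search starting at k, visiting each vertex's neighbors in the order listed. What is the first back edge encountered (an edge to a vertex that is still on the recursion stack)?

f→k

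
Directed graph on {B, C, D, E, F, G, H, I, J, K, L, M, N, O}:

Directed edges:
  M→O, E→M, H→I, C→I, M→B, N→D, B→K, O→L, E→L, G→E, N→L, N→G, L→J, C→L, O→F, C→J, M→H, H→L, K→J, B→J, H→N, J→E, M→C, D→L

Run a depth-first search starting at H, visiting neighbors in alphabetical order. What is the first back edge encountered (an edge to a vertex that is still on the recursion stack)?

DFS from H (visiting neighbors in alphabetical order); mark gray on enter, black on exit:
H gray
  I gray
  I black
  L gray
    J gray
      E gray
        E→L: L is gray → back edge
First back edge: E → L.

E→L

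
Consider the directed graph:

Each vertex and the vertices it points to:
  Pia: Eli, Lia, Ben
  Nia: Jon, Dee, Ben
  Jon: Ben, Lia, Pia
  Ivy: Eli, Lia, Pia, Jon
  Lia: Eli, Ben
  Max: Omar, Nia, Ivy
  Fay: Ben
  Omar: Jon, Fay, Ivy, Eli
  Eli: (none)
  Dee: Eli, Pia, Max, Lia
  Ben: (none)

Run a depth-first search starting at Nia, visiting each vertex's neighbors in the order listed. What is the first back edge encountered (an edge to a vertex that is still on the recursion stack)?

Max→Nia

DFS from Nia (visiting each vertex's neighbors in the order listed); mark gray on enter, black on exit:
Nia gray
  Jon gray
    Ben gray
    Ben black
    Lia gray
      Eli gray
      Eli black
      Lia→Ben: Ben black — skip
    Lia black
    Pia gray
      Pia→Eli: Eli black — skip
      Pia→Lia: Lia black — skip
      Pia→Ben: Ben black — skip
    Pia black
  Jon black
  Dee gray
    Dee→Eli: Eli black — skip
    Dee→Pia: Pia black — skip
    Max gray
      Omar gray
        Omar→Jon: Jon black — skip
        Fay gray
          Fay→Ben: Ben black — skip
        Fay black
        Ivy gray
          Ivy→Eli: Eli black — skip
          Ivy→Lia: Lia black — skip
          Ivy→Pia: Pia black — skip
          Ivy→Jon: Jon black — skip
        Ivy black
        Omar→Eli: Eli black — skip
      Omar black
      Max→Nia: Nia is gray → back edge
First back edge: Max → Nia.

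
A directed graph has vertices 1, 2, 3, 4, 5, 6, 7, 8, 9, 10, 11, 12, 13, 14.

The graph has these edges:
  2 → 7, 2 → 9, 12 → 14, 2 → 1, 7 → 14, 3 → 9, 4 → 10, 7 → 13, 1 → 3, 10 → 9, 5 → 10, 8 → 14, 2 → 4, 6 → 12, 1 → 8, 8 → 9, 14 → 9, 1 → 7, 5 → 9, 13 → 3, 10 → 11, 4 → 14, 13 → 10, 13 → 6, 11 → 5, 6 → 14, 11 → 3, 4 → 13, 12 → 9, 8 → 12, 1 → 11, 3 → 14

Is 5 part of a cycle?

5 is on a cycle iff 5 can reach itself via ≥1 edge.
5 → 10 → 11 → 5 — yes.

Yes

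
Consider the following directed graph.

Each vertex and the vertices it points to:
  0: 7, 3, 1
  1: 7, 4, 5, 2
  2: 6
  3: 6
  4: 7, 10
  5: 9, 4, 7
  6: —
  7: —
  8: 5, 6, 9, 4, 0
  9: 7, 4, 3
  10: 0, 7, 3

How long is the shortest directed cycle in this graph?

For each vertex v, BFS finds the shortest path from v back to v.
The shortest such closed walk is 0 → 1 → 4 → 10 → 0, length 4.

4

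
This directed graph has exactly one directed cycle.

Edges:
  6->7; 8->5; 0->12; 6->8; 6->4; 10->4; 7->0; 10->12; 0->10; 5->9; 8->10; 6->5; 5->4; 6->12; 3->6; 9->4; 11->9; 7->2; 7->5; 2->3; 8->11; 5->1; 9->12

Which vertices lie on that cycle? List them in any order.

2, 3, 6, 7

DFS with gray/black marking from 6:
6 gray
  8 gray
    5 gray
      1 gray
      1 black
      4 gray
      4 black
      9 gray
        12 gray
        12 black
        9→4: 4 black — skip
      9 black
    5 black
    11 gray
      11→9: 9 black — skip
    11 black
    10 gray
      10→4: 4 black — skip
      10→12: 12 black — skip
    10 black
  8 black
  6→4: 4 black — skip
  7 gray
    2 gray
      3 gray
        3→6: 6 is gray → back edge
Back edge closes the cycle 6 → 7 → 2 → 3 → 6; its vertices are {2, 3, 6, 7}.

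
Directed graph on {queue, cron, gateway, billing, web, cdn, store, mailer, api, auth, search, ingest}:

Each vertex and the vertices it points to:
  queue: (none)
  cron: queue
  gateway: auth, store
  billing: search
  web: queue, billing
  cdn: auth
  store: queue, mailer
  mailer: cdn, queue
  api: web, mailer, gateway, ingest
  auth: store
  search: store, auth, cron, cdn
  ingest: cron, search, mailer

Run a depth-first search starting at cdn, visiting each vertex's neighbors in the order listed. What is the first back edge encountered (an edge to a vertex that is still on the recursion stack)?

mailer→cdn

DFS from cdn (visiting each vertex's neighbors in the order listed); mark gray on enter, black on exit:
cdn gray
  auth gray
    store gray
      queue gray
      queue black
      mailer gray
        mailer→cdn: cdn is gray → back edge
First back edge: mailer → cdn.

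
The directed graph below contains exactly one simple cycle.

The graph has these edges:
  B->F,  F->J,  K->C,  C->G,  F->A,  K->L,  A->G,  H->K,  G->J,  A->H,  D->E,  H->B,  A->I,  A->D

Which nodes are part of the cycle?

DFS with gray/black marking from F:
F gray
  J gray
  J black
  A gray
    I gray
    I black
    G gray
      G→J: J black — skip
    G black
    D gray
      E gray
      E black
    D black
    H gray
      K gray
        C gray
          C→G: G black — skip
        C black
        L gray
        L black
      K black
      B gray
        B→F: F is gray → back edge
Back edge closes the cycle F → A → H → B → F; its vertices are {A, B, F, H}.

A, B, F, H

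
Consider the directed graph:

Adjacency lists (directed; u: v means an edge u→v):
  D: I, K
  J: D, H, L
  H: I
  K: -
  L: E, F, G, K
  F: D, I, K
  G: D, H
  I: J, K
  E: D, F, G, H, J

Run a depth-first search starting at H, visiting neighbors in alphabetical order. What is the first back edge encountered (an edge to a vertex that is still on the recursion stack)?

DFS from H (visiting neighbors in alphabetical order); mark gray on enter, black on exit:
H gray
  I gray
    J gray
      D gray
        D→I: I is gray → back edge
First back edge: D → I.

D->I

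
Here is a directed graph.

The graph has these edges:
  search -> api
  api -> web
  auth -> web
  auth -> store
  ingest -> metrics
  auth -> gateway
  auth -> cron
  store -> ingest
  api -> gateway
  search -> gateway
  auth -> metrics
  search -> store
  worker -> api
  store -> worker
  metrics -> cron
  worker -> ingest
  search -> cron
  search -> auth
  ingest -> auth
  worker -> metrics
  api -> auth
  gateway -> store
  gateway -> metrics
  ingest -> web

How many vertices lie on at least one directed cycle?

A vertex is on a directed cycle iff it belongs to a strongly connected component of size ≥ 2 (or has a self-loop).
The vertices on cycles are {api, auth, store, ingest, worker, gateway} — 6 in total.

6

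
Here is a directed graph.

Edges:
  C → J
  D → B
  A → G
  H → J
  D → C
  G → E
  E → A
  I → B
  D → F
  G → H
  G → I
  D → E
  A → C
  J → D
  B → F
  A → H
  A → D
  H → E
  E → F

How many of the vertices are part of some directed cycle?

7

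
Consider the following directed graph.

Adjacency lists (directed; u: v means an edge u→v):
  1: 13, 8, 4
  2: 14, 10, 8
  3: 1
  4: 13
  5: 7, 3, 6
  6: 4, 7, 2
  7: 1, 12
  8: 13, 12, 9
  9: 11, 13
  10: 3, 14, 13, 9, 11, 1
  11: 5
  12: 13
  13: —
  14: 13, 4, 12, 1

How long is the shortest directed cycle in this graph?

For each vertex v, BFS finds the shortest path from v back to v.
The shortest such closed walk is 2 → 10 → 11 → 5 → 6 → 2, length 5.

5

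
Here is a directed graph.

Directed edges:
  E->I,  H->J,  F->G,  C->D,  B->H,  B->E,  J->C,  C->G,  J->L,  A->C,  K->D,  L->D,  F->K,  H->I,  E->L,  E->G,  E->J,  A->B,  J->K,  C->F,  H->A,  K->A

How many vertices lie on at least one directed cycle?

A vertex is on a directed cycle iff it belongs to a strongly connected component of size ≥ 2 (or has a self-loop).
The vertices on cycles are {A, B, C, E, F, H, J, K} — 8 in total.

8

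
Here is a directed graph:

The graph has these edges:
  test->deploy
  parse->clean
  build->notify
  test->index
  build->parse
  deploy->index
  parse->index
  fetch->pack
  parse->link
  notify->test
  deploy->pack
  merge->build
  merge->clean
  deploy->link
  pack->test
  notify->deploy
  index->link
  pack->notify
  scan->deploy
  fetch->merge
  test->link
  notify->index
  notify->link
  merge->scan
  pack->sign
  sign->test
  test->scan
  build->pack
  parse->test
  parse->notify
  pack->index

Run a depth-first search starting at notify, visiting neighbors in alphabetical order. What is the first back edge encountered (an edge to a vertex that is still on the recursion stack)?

pack->notify

DFS from notify (visiting neighbors in alphabetical order); mark gray on enter, black on exit:
notify gray
  deploy gray
    index gray
      link gray
      link black
    index black
    deploy→link: link black — skip
    pack gray
      pack→index: index black — skip
      pack→notify: notify is gray → back edge
First back edge: pack → notify.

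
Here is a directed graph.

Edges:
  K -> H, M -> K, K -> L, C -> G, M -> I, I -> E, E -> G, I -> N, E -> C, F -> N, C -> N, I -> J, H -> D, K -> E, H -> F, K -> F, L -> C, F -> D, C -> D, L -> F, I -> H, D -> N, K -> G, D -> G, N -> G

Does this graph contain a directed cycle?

No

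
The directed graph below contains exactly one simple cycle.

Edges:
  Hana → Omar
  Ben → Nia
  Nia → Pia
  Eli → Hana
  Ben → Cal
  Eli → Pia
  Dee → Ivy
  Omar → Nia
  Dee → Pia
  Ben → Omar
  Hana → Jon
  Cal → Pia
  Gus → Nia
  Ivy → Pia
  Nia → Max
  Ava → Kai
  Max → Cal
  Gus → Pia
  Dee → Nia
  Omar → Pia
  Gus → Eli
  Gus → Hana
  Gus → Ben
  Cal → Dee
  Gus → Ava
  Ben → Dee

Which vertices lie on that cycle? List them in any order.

DFS with gray/black marking from Dee:
Dee gray
  Ivy gray
    Pia gray
    Pia black
  Ivy black
  Nia gray
    Max gray
      Cal gray
        Cal→Pia: Pia black — skip
        Cal→Dee: Dee is gray → back edge
Back edge closes the cycle Dee → Nia → Max → Cal → Dee; its vertices are {Cal, Dee, Max, Nia}.

Cal, Dee, Max, Nia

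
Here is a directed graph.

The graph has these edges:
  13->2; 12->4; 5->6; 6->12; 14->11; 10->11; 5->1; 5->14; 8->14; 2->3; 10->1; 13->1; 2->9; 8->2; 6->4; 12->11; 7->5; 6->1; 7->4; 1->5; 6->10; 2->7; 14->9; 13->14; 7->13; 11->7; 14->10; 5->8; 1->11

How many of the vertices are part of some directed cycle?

11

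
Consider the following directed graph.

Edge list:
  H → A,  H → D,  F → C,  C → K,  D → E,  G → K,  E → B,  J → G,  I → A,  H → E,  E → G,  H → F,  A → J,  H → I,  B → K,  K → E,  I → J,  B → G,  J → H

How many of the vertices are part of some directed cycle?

8

A vertex is on a directed cycle iff it belongs to a strongly connected component of size ≥ 2 (or has a self-loop).
The vertices on cycles are {A, B, E, G, H, I, J, K} — 8 in total.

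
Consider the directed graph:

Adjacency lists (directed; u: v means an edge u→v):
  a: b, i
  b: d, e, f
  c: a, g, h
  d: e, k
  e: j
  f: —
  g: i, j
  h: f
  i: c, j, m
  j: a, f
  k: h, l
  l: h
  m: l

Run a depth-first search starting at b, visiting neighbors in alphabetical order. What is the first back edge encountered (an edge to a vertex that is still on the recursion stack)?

a->b

DFS from b (visiting neighbors in alphabetical order); mark gray on enter, black on exit:
b gray
  d gray
    e gray
      j gray
        a gray
          a→b: b is gray → back edge
First back edge: a → b.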